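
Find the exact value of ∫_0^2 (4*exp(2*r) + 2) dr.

An antiderivative is F(r) = 2*exp(2*r) + 2*r.
Then F(2) - F(0) = (4 + 2*exp(4)) - (2) = 2 + 2*exp(4).

2 + 2*exp(4)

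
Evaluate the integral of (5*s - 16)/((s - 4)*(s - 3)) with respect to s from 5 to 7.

log(2) + 4*log(3)

Factor the denominator: s**2 - 7*s + 12 = (s - 3)(s - 4).
Partial fractions: (5*s - 16)/((s - 4)*(s - 3)) = 1/(s - 3) + 4/(s - 4).
An antiderivative is F(s) = 4*log(s - 4) + log(s - 3).
Then F(7) - F(5) = (2*log(2) + 4*log(3)) - (log(2)) = log(2) + 4*log(3).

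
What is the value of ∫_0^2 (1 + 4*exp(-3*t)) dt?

An antiderivative is F(t) = t - 4*exp(-3*t)/3.
Then F(2) - F(0) = (2 - 4*exp(-6)/3) - (-4/3) = 10/3 - 4*exp(-6)/3.

10/3 - 4*exp(-6)/3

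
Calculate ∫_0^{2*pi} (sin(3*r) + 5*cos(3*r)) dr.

0

An antiderivative is F(r) = 5*sin(3*r)/3 - cos(3*r)/3.
Then F(2*pi) - F(0) = (-1/3) - (-1/3) = 0.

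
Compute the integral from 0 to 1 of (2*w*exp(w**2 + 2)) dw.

-exp(2) + exp(3)

Let u = w**2 + 2, so du = 2*w dw. When w = 0, u = 2; when w = 1, u = 3.
The integral becomes ∫ exp(u) du from 2 to 3, with antiderivative exp(u).
Back in w: F(w) = exp(w**2 + 2).
Then F(1) - F(0) = (exp(3)) - (exp(2)) = -exp(2) + exp(3).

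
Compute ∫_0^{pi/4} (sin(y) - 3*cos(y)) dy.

1 - 2*sqrt(2)

An antiderivative is F(y) = -3*sin(y) - cos(y).
Then F(pi/4) - F(0) = (-2*sqrt(2)) - (-1) = 1 - 2*sqrt(2).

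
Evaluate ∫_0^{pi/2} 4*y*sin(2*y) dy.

pi

Integrate by parts once (u = y, dv = 4*sin(2*y) dy).
An antiderivative is F(y) = -2*y*cos(2*y) + sin(2*y).
Then F(pi/2) - F(0) = (pi) - (0) = pi.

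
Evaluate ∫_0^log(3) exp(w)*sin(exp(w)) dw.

Let u = exp(w), so du = exp(w) dw. When w = 0, u = 1; when w = log(3), u = 3.
The integral becomes ∫ sin(u) du from 1 to 3, with antiderivative -cos(u).
Back in w: F(w) = -cos(exp(w)).
Then F(log(3)) - F(0) = (-cos(3)) - (-cos(1)) = cos(1) - cos(3).

cos(1) - cos(3)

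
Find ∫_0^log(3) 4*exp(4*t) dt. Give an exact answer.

Let u = exp(t), so du = exp(t) dt. When t = 0, u = 1; when t = log(3), u = 3.
The integral becomes 4·∫ u**3 du from 1 to 3, with antiderivative u**4.
Back in t: F(t) = exp(4*t).
Then F(log(3)) - F(0) = (81) - (1) = 80.

80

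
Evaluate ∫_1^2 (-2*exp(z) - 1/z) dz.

-2*exp(2) - log(2) + 2*exp(1)

An antiderivative is F(z) = -2*exp(z) - log(z).
Then F(2) - F(1) = (-2*exp(2) - log(2)) - (-2*exp(1)) = -2*exp(2) - log(2) + 2*exp(1).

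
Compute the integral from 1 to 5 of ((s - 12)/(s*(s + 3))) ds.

-4*log(5) + 5*log(2)

Factor the denominator: s**2 + 3*s = (s + 3)s.
Partial fractions: (s - 12)/(s*(s + 3)) = 5/(s + 3) - 4/s.
An antiderivative is F(s) = -4*log(s) + 5*log(s + 3).
Then F(5) - F(1) = (-4*log(5) + 15*log(2)) - (10*log(2)) = -4*log(5) + 5*log(2).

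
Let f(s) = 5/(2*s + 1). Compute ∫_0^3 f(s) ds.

An antiderivative is F(s) = 5*log(2*s + 1)/2.
Then F(3) - F(0) = (5*log(7)/2) - (0) = 5*log(7)/2.

5*log(7)/2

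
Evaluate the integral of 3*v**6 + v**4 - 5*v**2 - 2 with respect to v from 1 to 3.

98482/105

By the power rule, an antiderivative is F(v) = 3*v**7/7 + v**5/5 - 5*v**3/3 - 2*v.
Then F(3) - F(1) = (32721/35) - (-319/105) = 98482/105.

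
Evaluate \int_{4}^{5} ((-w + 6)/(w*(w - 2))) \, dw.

-3*log(5) + 2*log(3) + 4*log(2)

Factor the denominator: w**2 - 2*w = w(w - 2).
Partial fractions: (-w + 6)/(w*(w - 2)) = -3/w + 2/(w - 2).
An antiderivative is F(w) = -3*log(w) + 2*log(w - 2).
Then F(5) - F(4) = (-3*log(5) + 2*log(3)) - (-log(16)) = -3*log(5) + 2*log(3) + 4*log(2).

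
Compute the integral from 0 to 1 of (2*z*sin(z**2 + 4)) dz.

cos(4) - cos(5)

Let u = z**2 + 4, so du = 2*z dz. When z = 0, u = 4; when z = 1, u = 5.
The integral becomes ∫ sin(u) du from 4 to 5, with antiderivative -cos(u).
Back in z: F(z) = -cos(z**2 + 4).
Then F(1) - F(0) = (-cos(5)) - (-cos(4)) = cos(4) - cos(5).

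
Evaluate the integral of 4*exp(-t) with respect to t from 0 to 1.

An antiderivative is F(t) = -4*exp(-t).
Then F(1) - F(0) = (-4*exp(-1)) - (-4) = 4 - 4*exp(-1).

4 - 4*exp(-1)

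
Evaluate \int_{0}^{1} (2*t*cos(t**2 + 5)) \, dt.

Let u = t**2 + 5, so du = 2*t dt. When t = 0, u = 5; when t = 1, u = 6.
The integral becomes ∫ cos(u) du from 5 to 6, with antiderivative sin(u).
Back in t: F(t) = sin(t**2 + 5).
Then F(1) - F(0) = (sin(6)) - (sin(5)) = sin(6) - sin(5).

sin(6) - sin(5)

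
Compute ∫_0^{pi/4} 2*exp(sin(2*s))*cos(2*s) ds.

-1 + E

Let u = sin(2*s), so du = 2*cos(2*s) ds. When s = 0, u = 0; when s = pi/4, u = 1.
The integral becomes ∫ exp(u) du from 0 to 1, with antiderivative exp(u).
Back in s: F(s) = exp(sin(2*s)).
Then F(pi/4) - F(0) = (E) - (1) = -1 + E.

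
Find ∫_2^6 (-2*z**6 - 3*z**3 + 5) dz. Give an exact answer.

-566196/7

By the power rule, an antiderivative is F(z) = -2*z**7/7 - 3*z**4/4 + 5*z.
Then F(6) - F(2) = (-566466/7) - (-270/7) = -566196/7.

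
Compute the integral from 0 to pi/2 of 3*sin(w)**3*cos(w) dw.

3/4

Let u = sin(w), so du = cos(w) dw. When w = 0, u = 0; when w = pi/2, u = 1.
The integral becomes 3·∫ u**3 du from 0 to 1, with antiderivative 3*u**4/4.
Back in w: F(w) = 3*sin(w)**4/4.
Then F(pi/2) - F(0) = (3/4) - (0) = 3/4.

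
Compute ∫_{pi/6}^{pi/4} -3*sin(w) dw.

An antiderivative is F(w) = 3*cos(w).
Then F(pi/4) - F(pi/6) = (3*sqrt(2)/2) - (3*sqrt(3)/2) = -3*sqrt(3)/2 + 3*sqrt(2)/2.

-3*sqrt(3)/2 + 3*sqrt(2)/2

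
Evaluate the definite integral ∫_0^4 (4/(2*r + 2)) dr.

log(25)

An antiderivative is F(r) = 2*log(2*r + 2).
Then F(4) - F(0) = (log(100)) - (log(4)) = log(25).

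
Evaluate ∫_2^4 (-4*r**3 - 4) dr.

By the power rule, an antiderivative is F(r) = -r**4 - 4*r.
Then F(4) - F(2) = (-272) - (-24) = -248.

-248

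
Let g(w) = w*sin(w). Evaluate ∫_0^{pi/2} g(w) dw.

Integrate by parts once (u = w, dv = sin(w) dw).
An antiderivative is F(w) = -w*cos(w) + sin(w).
Then F(pi/2) - F(0) = (1) - (0) = 1.

1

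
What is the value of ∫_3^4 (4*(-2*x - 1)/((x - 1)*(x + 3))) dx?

-5*log(7) + 2*log(3) + 8*log(2)

Factor the denominator: x**2 + 2*x - 3 = (x + 3)(x - 1).
Partial fractions: 4*(-2*x - 1)/((x - 1)*(x + 3)) = -5/(x + 3) - 3/(x - 1).
An antiderivative is F(x) = -3*log(x - 1) - 5*log(x + 3).
Then F(4) - F(3) = (-5*log(7) - 3*log(3)) - (-8*log(2) - 5*log(3)) = -5*log(7) + 2*log(3) + 8*log(2).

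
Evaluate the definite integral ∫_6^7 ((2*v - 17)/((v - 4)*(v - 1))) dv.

Factor the denominator: v**2 - 5*v + 4 = (v - 1)(v - 4).
Partial fractions: (2*v - 17)/((v - 4)*(v - 1)) = 5/(v - 1) - 3/(v - 4).
An antiderivative is F(v) = -3*log(v - 4) + 5*log(v - 1).
Then F(7) - F(6) = (2*log(3) + 5*log(2)) - (-3*log(2) + 5*log(5)) = -5*log(5) + 2*log(3) + 8*log(2).

-5*log(5) + 2*log(3) + 8*log(2)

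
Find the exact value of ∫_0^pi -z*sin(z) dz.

Integrate by parts once (u = z, dv = -sin(z) dz).
An antiderivative is F(z) = z*cos(z) - sin(z).
Then F(pi) - F(0) = (-pi) - (0) = -pi.

-pi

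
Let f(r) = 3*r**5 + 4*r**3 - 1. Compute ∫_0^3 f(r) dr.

885/2

By the power rule, an antiderivative is F(r) = r**6/2 + r**4 - r.
Then F(3) - F(0) = (885/2) - (0) = 885/2.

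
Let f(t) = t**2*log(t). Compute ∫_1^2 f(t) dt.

Integrate by parts once (u = ln t, dv = t**2 dt).
An antiderivative is F(t) = t**3*(3*log(t) - 1)/9.
Then F(2) - F(1) = (-8/9 + 8*log(2)/3) - (-1/9) = -7/9 + 8*log(2)/3.

-7/9 + 8*log(2)/3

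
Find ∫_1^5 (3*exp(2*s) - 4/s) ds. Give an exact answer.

-3*exp(2)/2 - 4*log(5) + 3*exp(10)/2

An antiderivative is F(s) = 3*exp(2*s)/2 - 4*log(s).
Then F(5) - F(1) = (-4*log(5) + 3*exp(10)/2) - (3*exp(2)/2) = -3*exp(2)/2 - 4*log(5) + 3*exp(10)/2.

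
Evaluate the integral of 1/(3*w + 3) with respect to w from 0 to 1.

An antiderivative is F(w) = log(3*w + 3)/3.
Then F(1) - F(0) = (log(6)/3) - (log(3)/3) = log(2)/3.

log(2)/3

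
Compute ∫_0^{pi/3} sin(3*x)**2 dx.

pi/6

Use the identity sin^2(3*x) = (1 - cos(6*x))/2.
An antiderivative is F(x) = x/2 - sin(6*x)/12.
Then F(pi/3) - F(0) = (pi/6) - (0) = pi/6.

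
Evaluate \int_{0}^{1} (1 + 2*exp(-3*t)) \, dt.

5/3 - 2*exp(-3)/3

An antiderivative is F(t) = t - 2*exp(-3*t)/3.
Then F(1) - F(0) = (1 - 2*exp(-3)/3) - (-2/3) = 5/3 - 2*exp(-3)/3.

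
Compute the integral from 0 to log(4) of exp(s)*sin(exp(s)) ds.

cos(1) - cos(4)

Let u = exp(s), so du = exp(s) ds. When s = 0, u = 1; when s = log(4), u = 4.
The integral becomes ∫ sin(u) du from 1 to 4, with antiderivative -cos(u).
Back in s: F(s) = -cos(exp(s)).
Then F(log(4)) - F(0) = (-cos(4)) - (-cos(1)) = cos(1) - cos(4).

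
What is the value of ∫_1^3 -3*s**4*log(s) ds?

726/25 - 729*log(3)/5

Integrate by parts once (u = ln s, dv = -3*s**4 ds).
An antiderivative is F(s) = -3*s**5*(5*log(s) - 1)/25.
Then F(3) - F(1) = (729/25 - 729*log(3)/5) - (3/25) = 726/25 - 729*log(3)/5.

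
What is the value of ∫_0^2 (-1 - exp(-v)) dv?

An antiderivative is F(v) = -v + exp(-v).
Then F(2) - F(0) = (-2 + exp(-2)) - (1) = -3 + exp(-2).

-3 + exp(-2)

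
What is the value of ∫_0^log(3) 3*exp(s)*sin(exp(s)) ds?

Let u = exp(s), so du = exp(s) ds. When s = 0, u = 1; when s = log(3), u = 3.
The integral becomes 3·∫ sin(u) du from 1 to 3, with antiderivative -3*cos(u).
Back in s: F(s) = -3*cos(exp(s)).
Then F(log(3)) - F(0) = (-3*cos(3)) - (-3*cos(1)) = 3*cos(1) - 3*cos(3).

3*cos(1) - 3*cos(3)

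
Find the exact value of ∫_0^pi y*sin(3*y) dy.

pi/3

Integrate by parts once (u = y, dv = sin(3*y) dy).
An antiderivative is F(y) = -y*cos(3*y)/3 + sin(3*y)/9.
Then F(pi) - F(0) = (pi/3) - (0) = pi/3.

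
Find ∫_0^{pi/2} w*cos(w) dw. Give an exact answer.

-1 + pi/2

Integrate by parts once (u = w, dv = cos(w) dw).
An antiderivative is F(w) = w*sin(w) + cos(w).
Then F(pi/2) - F(0) = (pi/2) - (1) = -1 + pi/2.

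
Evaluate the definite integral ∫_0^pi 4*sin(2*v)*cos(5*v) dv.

Use the identity sin(2*v)cos(5*v) = [sin(7*v) + sin(-3*v)]/2.
An antiderivative is F(v) = 2*cos(3*v)/3 - 2*cos(7*v)/7.
Then F(pi) - F(0) = (-8/21) - (8/21) = -16/21.

-16/21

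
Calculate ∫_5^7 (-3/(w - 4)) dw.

An antiderivative is F(w) = -3*log(w - 4).
Then F(7) - F(5) = (-log(27)) - (0) = -log(27).

-log(27)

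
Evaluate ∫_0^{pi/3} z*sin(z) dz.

-pi/6 + sqrt(3)/2

Integrate by parts once (u = z, dv = sin(z) dz).
An antiderivative is F(z) = -z*cos(z) + sin(z).
Then F(pi/3) - F(0) = (-pi/6 + sqrt(3)/2) - (0) = -pi/6 + sqrt(3)/2.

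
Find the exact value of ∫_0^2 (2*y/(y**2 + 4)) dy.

Let u = y**2 + 4, so du = 2*y dy. When y = 0, u = 4; when y = 2, u = 8.
The integral becomes ∫ 1/u du from 4 to 8, with antiderivative log(u).
Back in y: F(y) = log(y**2 + 4).
Then F(2) - F(0) = (log(8)) - (log(4)) = log(2).

log(2)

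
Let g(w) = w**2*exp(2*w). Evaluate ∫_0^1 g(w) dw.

-1/4 + exp(2)/4

Integrate by parts twice (u = w^2, dv = exp(2*w) dw).
An antiderivative is F(w) = (2*w**2 - 2*w + 1)*exp(2*w)/4.
Then F(1) - F(0) = (exp(2)/4) - (1/4) = -1/4 + exp(2)/4.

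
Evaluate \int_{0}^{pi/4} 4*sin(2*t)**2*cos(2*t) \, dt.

2/3

Let u = sin(2*t), so du = 2*cos(2*t) dt. When t = 0, u = 0; when t = pi/4, u = 1.
The integral becomes 2·∫ u**2 du from 0 to 1, with antiderivative 2*u**3/3.
Back in t: F(t) = 2*sin(2*t)**3/3.
Then F(pi/4) - F(0) = (2/3) - (0) = 2/3.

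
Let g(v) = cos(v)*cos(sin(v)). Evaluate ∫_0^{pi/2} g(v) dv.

Let u = sin(v), so du = cos(v) dv. When v = 0, u = 0; when v = pi/2, u = 1.
The integral becomes ∫ cos(u) du from 0 to 1, with antiderivative sin(u).
Back in v: F(v) = sin(sin(v)).
Then F(pi/2) - F(0) = (sin(1)) - (0) = sin(1).

sin(1)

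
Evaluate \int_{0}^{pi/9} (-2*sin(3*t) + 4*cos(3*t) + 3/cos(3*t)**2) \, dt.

An antiderivative is F(t) = 4*sin(3*t)/3 + 2*cos(3*t)/3 + tan(3*t).
Then F(pi/9) - F(0) = (1/3 + 5*sqrt(3)/3) - (2/3) = -1/3 + 5*sqrt(3)/3.

-1/3 + 5*sqrt(3)/3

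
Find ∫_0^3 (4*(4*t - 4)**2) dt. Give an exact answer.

Let u = 4*t - 4, so du = 4 dt. When t = 0, u = -4; when t = 3, u = 8.
The integral becomes ∫ u**2 du from -4 to 8, with antiderivative u**3/3.
Back in t: F(t) = (4*t - 4)**3/3.
Then F(3) - F(0) = (512/3) - (-64/3) = 192.

192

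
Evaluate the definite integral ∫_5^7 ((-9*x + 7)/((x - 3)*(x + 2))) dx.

-10*log(3) - 4*log(2) + 5*log(7)

Factor the denominator: x**2 - x - 6 = (x + 2)(x - 3).
Partial fractions: (-9*x + 7)/((x - 3)*(x + 2)) = -5/(x + 2) - 4/(x - 3).
An antiderivative is F(x) = -4*log(x - 3) - 5*log(x + 2).
Then F(7) - F(5) = (-10*log(3) - 8*log(2)) - (-5*log(7) - 4*log(2)) = -10*log(3) - 4*log(2) + 5*log(7).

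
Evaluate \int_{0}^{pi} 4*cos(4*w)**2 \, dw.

Use the identity cos^2(4*w) = (1 + cos(8*w))/2.
An antiderivative is F(w) = 2*w + sin(8*w)/4.
Then F(pi) - F(0) = (2*pi) - (0) = 2*pi.

2*pi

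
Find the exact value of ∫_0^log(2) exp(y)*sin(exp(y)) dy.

Let u = exp(y), so du = exp(y) dy. When y = 0, u = 1; when y = log(2), u = 2.
The integral becomes ∫ sin(u) du from 1 to 2, with antiderivative -cos(u).
Back in y: F(y) = -cos(exp(y)).
Then F(log(2)) - F(0) = (-cos(2)) - (-cos(1)) = -cos(2) + cos(1).

-cos(2) + cos(1)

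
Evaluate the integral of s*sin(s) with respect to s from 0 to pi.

Integrate by parts once (u = s, dv = sin(s) ds).
An antiderivative is F(s) = -s*cos(s) + sin(s).
Then F(pi) - F(0) = (pi) - (0) = pi.

pi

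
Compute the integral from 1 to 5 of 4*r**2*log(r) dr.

-496/9 + 500*log(5)/3

Integrate by parts once (u = ln r, dv = 4*r**2 dr).
An antiderivative is F(r) = 4*r**3*(3*log(r) - 1)/9.
Then F(5) - F(1) = (-500/9 + 500*log(5)/3) - (-4/9) = -496/9 + 500*log(5)/3.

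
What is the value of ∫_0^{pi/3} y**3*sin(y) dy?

Integrate by parts 3 times (u = y^3, dv = sin(y) dy).
An antiderivative is F(y) = -y**3*cos(y) + 3*y**2*sin(y) + 6*y*cos(y) - 6*sin(y).
Then F(pi/3) - F(0) = (-3*sqrt(3) - pi**3/54 + sqrt(3)*pi**2/6 + pi) - (0) = -3*sqrt(3) - pi**3/54 + sqrt(3)*pi**2/6 + pi.

-3*sqrt(3) - pi**3/54 + sqrt(3)*pi**2/6 + pi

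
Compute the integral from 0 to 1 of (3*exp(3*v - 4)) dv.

-(1 - exp(3))*exp(-4)

Let u = 3*v - 4, so du = 3 dv. When v = 0, u = -4; when v = 1, u = -1.
The integral becomes ∫ exp(u) du from -4 to -1, with antiderivative exp(u).
Back in v: F(v) = exp(3*v - 4).
Then F(1) - F(0) = (exp(-1)) - (exp(-4)) = -(1 - exp(3))*exp(-4).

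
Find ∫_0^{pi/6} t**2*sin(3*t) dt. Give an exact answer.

-2/27 + pi/27

Integrate by parts twice (u = t^2, dv = sin(3*t) dt).
An antiderivative is F(t) = -t**2*cos(3*t)/3 + 2*t*sin(3*t)/9 + 2*cos(3*t)/27.
Then F(pi/6) - F(0) = (pi/27) - (2/27) = -2/27 + pi/27.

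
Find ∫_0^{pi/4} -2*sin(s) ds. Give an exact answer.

-2 + sqrt(2)

An antiderivative is F(s) = 2*cos(s).
Then F(pi/4) - F(0) = (sqrt(2)) - (2) = -2 + sqrt(2).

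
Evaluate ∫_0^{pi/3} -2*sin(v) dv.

An antiderivative is F(v) = 2*cos(v).
Then F(pi/3) - F(0) = (1) - (2) = -1.

-1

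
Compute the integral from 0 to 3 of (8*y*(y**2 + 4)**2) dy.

2844

Let u = y**2 + 4, so du = 2*y dy. When y = 0, u = 4; when y = 3, u = 13.
The integral becomes 4·∫ u**2 du from 4 to 13, with antiderivative 4*u**3/3.
Back in y: F(y) = 4*(y**2 + 4)**3/3.
Then F(3) - F(0) = (8788/3) - (256/3) = 2844.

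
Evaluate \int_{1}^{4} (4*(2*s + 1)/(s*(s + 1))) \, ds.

4*log(2) + 4*log(5)

Factor the denominator: s**2 + s = (s + 1)s.
Partial fractions: 4*(2*s + 1)/(s*(s + 1)) = 4/(s + 1) + 4/s.
An antiderivative is F(s) = 4*log(s) + 4*log(s + 1).
Then F(4) - F(1) = (8*log(2) + 4*log(5)) - (log(16)) = 4*log(2) + 4*log(5).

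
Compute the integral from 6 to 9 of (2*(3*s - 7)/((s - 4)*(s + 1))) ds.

Factor the denominator: s**2 - 3*s - 4 = (s + 1)(s - 4).
Partial fractions: 2*(3*s - 7)/((s - 4)*(s + 1)) = 4/(s + 1) + 2/(s - 4).
An antiderivative is F(s) = 2*log(s - 4) + 4*log(s + 1).
Then F(9) - F(6) = (4*log(2) + 6*log(5)) - (2*log(2) + 4*log(7)) = -4*log(7) + 2*log(2) + 6*log(5).

-4*log(7) + 2*log(2) + 6*log(5)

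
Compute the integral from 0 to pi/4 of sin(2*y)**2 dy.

Use the identity sin^2(2*y) = (1 - cos(4*y))/2.
An antiderivative is F(y) = y/2 - sin(4*y)/8.
Then F(pi/4) - F(0) = (pi/8) - (0) = pi/8.

pi/8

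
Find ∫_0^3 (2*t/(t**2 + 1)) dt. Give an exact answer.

Let u = t**2 + 1, so du = 2*t dt. When t = 0, u = 1; when t = 3, u = 10.
The integral becomes ∫ 1/u du from 1 to 10, with antiderivative log(u).
Back in t: F(t) = log(t**2 + 1).
Then F(3) - F(0) = (log(10)) - (0) = log(10).

log(10)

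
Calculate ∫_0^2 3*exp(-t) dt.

3 - 3*exp(-2)

An antiderivative is F(t) = -3*exp(-t).
Then F(2) - F(0) = (-3*exp(-2)) - (-3) = 3 - 3*exp(-2).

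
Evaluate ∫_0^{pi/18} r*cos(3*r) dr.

Integrate by parts once (u = r, dv = cos(3*r) dr).
An antiderivative is F(r) = r*sin(3*r)/3 + cos(3*r)/9.
Then F(pi/18) - F(0) = (pi/108 + sqrt(3)/18) - (1/9) = -1/9 + pi/108 + sqrt(3)/18.

-1/9 + pi/108 + sqrt(3)/18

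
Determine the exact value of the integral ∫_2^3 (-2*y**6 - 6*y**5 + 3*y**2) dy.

-8640/7

By the power rule, an antiderivative is F(y) = -2*y**7/7 - y**6 + y**3.
Then F(3) - F(2) = (-9288/7) - (-648/7) = -8640/7.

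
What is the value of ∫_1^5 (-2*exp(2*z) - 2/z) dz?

-exp(10) - log(25) + exp(2)

An antiderivative is F(z) = -exp(2*z) - 2*log(z).
Then F(5) - F(1) = (-exp(10) - log(25)) - (-exp(2)) = -exp(10) - log(25) + exp(2).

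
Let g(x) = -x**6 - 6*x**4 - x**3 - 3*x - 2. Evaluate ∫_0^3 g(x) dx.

By the power rule, an antiderivative is F(x) = -x**7/7 - 6*x**5/5 - x**4/4 - 3*x**2/2 - 2*x.
Then F(3) - F(0) = (-90129/140) - (0) = -90129/140.

-90129/140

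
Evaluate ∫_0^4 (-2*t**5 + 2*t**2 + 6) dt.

By the power rule, an antiderivative is F(t) = -t**6/3 + 2*t**3/3 + 6*t.
Then F(4) - F(0) = (-3896/3) - (0) = -3896/3.

-3896/3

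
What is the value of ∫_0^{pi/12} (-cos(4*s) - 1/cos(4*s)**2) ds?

An antiderivative is F(s) = -sin(4*s)/4 - tan(4*s)/4.
Then F(pi/12) - F(0) = (-3*sqrt(3)/8) - (0) = -3*sqrt(3)/8.

-3*sqrt(3)/8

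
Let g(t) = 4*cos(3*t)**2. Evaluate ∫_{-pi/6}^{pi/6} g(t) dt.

Use the identity cos^2(3*t) = (1 + cos(6*t))/2.
An antiderivative is F(t) = 2*t + sin(6*t)/3.
Then F(pi/6) - F(-pi/6) = (pi/3) - (-pi/3) = 2*pi/3.

2*pi/3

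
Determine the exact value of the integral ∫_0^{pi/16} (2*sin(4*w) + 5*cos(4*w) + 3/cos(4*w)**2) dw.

An antiderivative is F(w) = 5*sin(4*w)/4 - cos(4*w)/2 + 3*tan(4*w)/4.
Then F(pi/16) - F(0) = (3*sqrt(2)/8 + 3/4) - (-1/2) = 3*sqrt(2)/8 + 5/4.

3*sqrt(2)/8 + 5/4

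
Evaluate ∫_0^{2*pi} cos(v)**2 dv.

pi

Use the identity cos^2(v) = (1 + cos(2*v))/2.
An antiderivative is F(v) = v/2 + sin(2*v)/4.
Then F(2*pi) - F(0) = (pi) - (0) = pi.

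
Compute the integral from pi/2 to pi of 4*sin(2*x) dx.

-4

An antiderivative is F(x) = -2*cos(2*x).
Then F(pi) - F(pi/2) = (-2) - (2) = -4.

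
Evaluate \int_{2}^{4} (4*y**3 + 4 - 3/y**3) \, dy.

By the power rule, an antiderivative is F(y) = y**4 + 4*y + 3/(2*y**2).
Then F(4) - F(2) = (8707/32) - (195/8) = 7927/32.

7927/32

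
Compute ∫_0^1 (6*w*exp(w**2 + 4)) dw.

-3*(1 - exp(1))*exp(4)

Let u = w**2 + 4, so du = 2*w dw. When w = 0, u = 4; when w = 1, u = 5.
The integral becomes 3·∫ exp(u) du from 4 to 5, with antiderivative 3*exp(u).
Back in w: F(w) = 3*exp(w**2 + 4).
Then F(1) - F(0) = (3*exp(5)) - (3*exp(4)) = -3*(1 - exp(1))*exp(4).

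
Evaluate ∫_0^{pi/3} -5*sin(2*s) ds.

-15/4

An antiderivative is F(s) = 5*cos(2*s)/2.
Then F(pi/3) - F(0) = (-5/4) - (5/2) = -15/4.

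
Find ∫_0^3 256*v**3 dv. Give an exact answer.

5184

Let u = 4*v, so du = 4 dv. When v = 0, u = 0; when v = 3, u = 12.
The integral becomes ∫ u**3 du from 0 to 12, with antiderivative u**4/4.
Back in v: F(v) = 64*v**4.
Then F(3) - F(0) = (5184) - (0) = 5184.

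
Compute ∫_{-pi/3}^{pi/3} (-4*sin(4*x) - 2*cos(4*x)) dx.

An antiderivative is F(x) = -sin(4*x)/2 + cos(4*x).
Then F(pi/3) - F(-pi/3) = (-1/2 + sqrt(3)/4) - (-1/2 - sqrt(3)/4) = sqrt(3)/2.

sqrt(3)/2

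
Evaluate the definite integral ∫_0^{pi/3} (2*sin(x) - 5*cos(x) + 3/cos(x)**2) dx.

An antiderivative is F(x) = -5*sin(x) - 2*cos(x) + 3*tan(x).
Then F(pi/3) - F(0) = (-1 + sqrt(3)/2) - (-2) = sqrt(3)/2 + 1.

sqrt(3)/2 + 1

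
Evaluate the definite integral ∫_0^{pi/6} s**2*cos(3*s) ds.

Integrate by parts twice (u = s^2, dv = cos(3*s) ds).
An antiderivative is F(s) = s**2*sin(3*s)/3 + 2*s*cos(3*s)/9 - 2*sin(3*s)/27.
Then F(pi/6) - F(0) = (-2/27 + pi**2/108) - (0) = -2/27 + pi**2/108.

-2/27 + pi**2/108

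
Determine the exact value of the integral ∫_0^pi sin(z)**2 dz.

Use the identity sin^2(z) = (1 - cos(2*z))/2.
An antiderivative is F(z) = z/2 - sin(2*z)/4.
Then F(pi) - F(0) = (pi/2) - (0) = pi/2.

pi/2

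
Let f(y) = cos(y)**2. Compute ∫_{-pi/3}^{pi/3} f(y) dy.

sqrt(3)/4 + pi/3

Use the identity cos^2(y) = (1 + cos(2*y))/2.
An antiderivative is F(y) = y/2 + sin(2*y)/4.
Then F(pi/3) - F(-pi/3) = (sqrt(3)/8 + pi/6) - (-pi/6 - sqrt(3)/8) = sqrt(3)/4 + pi/3.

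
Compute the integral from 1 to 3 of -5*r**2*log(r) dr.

130/9 - 45*log(3)

Integrate by parts once (u = ln r, dv = -5*r**2 dr).
An antiderivative is F(r) = -5*r**3*(3*log(r) - 1)/9.
Then F(3) - F(1) = (15 - 45*log(3)) - (5/9) = 130/9 - 45*log(3).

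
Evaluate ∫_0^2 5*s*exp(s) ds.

Integrate by parts once (u = s, dv = 5*exp(s) ds).
An antiderivative is F(s) = (5*s - 5)*exp(s).
Then F(2) - F(0) = (5*exp(2)) - (-5) = 5 + 5*exp(2).

5 + 5*exp(2)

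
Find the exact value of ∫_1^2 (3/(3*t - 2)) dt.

log(4)

An antiderivative is F(t) = log(3*t - 2).
Then F(2) - F(1) = (log(4)) - (0) = log(4).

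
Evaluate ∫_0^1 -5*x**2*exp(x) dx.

10 - 5*E

Integrate by parts twice (u = x^2, dv = -5*exp(x) dx).
An antiderivative is F(x) = (-5*x**2 + 10*x - 10)*exp(x).
Then F(1) - F(0) = (-5*E) - (-10) = 10 - 5*E.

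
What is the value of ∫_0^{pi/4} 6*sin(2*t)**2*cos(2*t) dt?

1

Let u = sin(2*t), so du = 2*cos(2*t) dt. When t = 0, u = 0; when t = pi/4, u = 1.
The integral becomes 3·∫ u**2 du from 0 to 1, with antiderivative u**3.
Back in t: F(t) = sin(2*t)**3.
Then F(pi/4) - F(0) = (1) - (0) = 1.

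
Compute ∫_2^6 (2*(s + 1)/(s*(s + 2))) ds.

log(6)

Factor the denominator: s**2 + 2*s = (s + 2)s.
Partial fractions: 2*(s + 1)/(s*(s + 2)) = 1/(s + 2) + 1/s.
An antiderivative is F(s) = log(s) + log(s + 2).
Then F(6) - F(2) = (log(48)) - (log(8)) = log(6).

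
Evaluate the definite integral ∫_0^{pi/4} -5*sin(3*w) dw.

-5/3 - 5*sqrt(2)/6

An antiderivative is F(w) = 5*cos(3*w)/3.
Then F(pi/4) - F(0) = (-5*sqrt(2)/6) - (5/3) = -5/3 - 5*sqrt(2)/6.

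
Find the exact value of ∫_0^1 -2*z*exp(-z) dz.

-2 + 4*exp(-1)

Integrate by parts once (u = z, dv = -2*exp(-z) dz).
An antiderivative is F(z) = (2*z + 2)*exp(-z).
Then F(1) - F(0) = (4*exp(-1)) - (2) = -2 + 4*exp(-1).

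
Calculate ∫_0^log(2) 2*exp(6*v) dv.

Let u = exp(v), so du = exp(v) dv. When v = 0, u = 1; when v = log(2), u = 2.
The integral becomes 2·∫ u**5 du from 1 to 2, with antiderivative u**6/3.
Back in v: F(v) = exp(6*v)/3.
Then F(log(2)) - F(0) = (64/3) - (1/3) = 21.

21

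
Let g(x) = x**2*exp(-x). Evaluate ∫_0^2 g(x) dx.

Integrate by parts twice (u = x^2, dv = exp(-x) dx).
An antiderivative is F(x) = (-x**2 - 2*x - 2)*exp(-x).
Then F(2) - F(0) = (-10*exp(-2)) - (-2) = 2 - 10*exp(-2).

2 - 10*exp(-2)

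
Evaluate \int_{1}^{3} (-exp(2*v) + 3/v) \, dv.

-exp(6)/2 + log(27) + exp(2)/2

An antiderivative is F(v) = -exp(2*v)/2 + 3*log(v).
Then F(3) - F(1) = (-exp(6)/2 + log(27)) - (-exp(2)/2) = -exp(6)/2 + log(27) + exp(2)/2.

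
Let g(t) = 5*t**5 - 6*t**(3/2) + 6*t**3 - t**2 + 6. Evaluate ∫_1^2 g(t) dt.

By the power rule, an antiderivative is F(t) = 5*t**6/6 - 12*t**(5/2)/5 + 3*t**4/2 - t**3/3 + 6*t.
Then F(2) - F(1) = (260/3 - 48*sqrt(2)/5) - (28/5) = 1216/15 - 48*sqrt(2)/5.

1216/15 - 48*sqrt(2)/5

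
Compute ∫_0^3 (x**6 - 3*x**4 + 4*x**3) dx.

8667/35

By the power rule, an antiderivative is F(x) = x**7/7 - 3*x**5/5 + x**4.
Then F(3) - F(0) = (8667/35) - (0) = 8667/35.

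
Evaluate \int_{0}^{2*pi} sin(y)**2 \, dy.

pi

Use the identity sin^2(y) = (1 - cos(2*y))/2.
An antiderivative is F(y) = y/2 - sin(2*y)/4.
Then F(2*pi) - F(0) = (pi) - (0) = pi.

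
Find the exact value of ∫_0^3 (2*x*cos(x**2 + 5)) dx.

-sin(5) + sin(14)

Let u = x**2 + 5, so du = 2*x dx. When x = 0, u = 5; when x = 3, u = 14.
The integral becomes ∫ cos(u) du from 5 to 14, with antiderivative sin(u).
Back in x: F(x) = sin(x**2 + 5).
Then F(3) - F(0) = (sin(14)) - (sin(5)) = -sin(5) + sin(14).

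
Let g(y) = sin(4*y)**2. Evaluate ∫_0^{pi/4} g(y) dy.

pi/8

Use the identity sin^2(4*y) = (1 - cos(8*y))/2.
An antiderivative is F(y) = y/2 - sin(8*y)/16.
Then F(pi/4) - F(0) = (pi/8) - (0) = pi/8.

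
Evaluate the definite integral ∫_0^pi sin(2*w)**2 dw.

pi/2

Use the identity sin^2(2*w) = (1 - cos(4*w))/2.
An antiderivative is F(w) = w/2 - sin(4*w)/8.
Then F(pi) - F(0) = (pi/2) - (0) = pi/2.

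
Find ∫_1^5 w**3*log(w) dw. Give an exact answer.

Integrate by parts once (u = ln w, dv = w**3 dw).
An antiderivative is F(w) = w**4*(4*log(w) - 1)/16.
Then F(5) - F(1) = (-625/16 + 625*log(5)/4) - (-1/16) = -39 + 625*log(5)/4.

-39 + 625*log(5)/4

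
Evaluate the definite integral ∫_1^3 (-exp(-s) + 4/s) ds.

An antiderivative is F(s) = 4*log(s) + exp(-s).
Then F(3) - F(1) = (exp(-3) + 4*log(3)) - (exp(-1)) = -exp(-1) + exp(-3) + 4*log(3).

-exp(-1) + exp(-3) + 4*log(3)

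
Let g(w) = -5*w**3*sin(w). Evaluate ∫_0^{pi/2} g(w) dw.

Integrate by parts 3 times (u = w^3, dv = -5*sin(w) dw).
An antiderivative is F(w) = 5*w**3*cos(w) - 15*w**2*sin(w) - 30*w*cos(w) + 30*sin(w).
Then F(pi/2) - F(0) = (30 - 15*pi**2/4) - (0) = 30 - 15*pi**2/4.

30 - 15*pi**2/4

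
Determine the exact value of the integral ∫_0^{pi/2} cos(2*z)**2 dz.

pi/4

Use the identity cos^2(2*z) = (1 + cos(4*z))/2.
An antiderivative is F(z) = z/2 + sin(4*z)/8.
Then F(pi/2) - F(0) = (pi/4) - (0) = pi/4.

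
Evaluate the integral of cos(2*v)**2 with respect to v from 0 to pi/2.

pi/4

Use the identity cos^2(2*v) = (1 + cos(4*v))/2.
An antiderivative is F(v) = v/2 + sin(4*v)/8.
Then F(pi/2) - F(0) = (pi/4) - (0) = pi/4.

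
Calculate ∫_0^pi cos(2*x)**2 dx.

Use the identity cos^2(2*x) = (1 + cos(4*x))/2.
An antiderivative is F(x) = x/2 + sin(4*x)/8.
Then F(pi) - F(0) = (pi/2) - (0) = pi/2.

pi/2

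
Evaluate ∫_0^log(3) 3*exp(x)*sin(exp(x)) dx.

3*cos(1) - 3*cos(3)

Let u = exp(x), so du = exp(x) dx. When x = 0, u = 1; when x = log(3), u = 3.
The integral becomes 3·∫ sin(u) du from 1 to 3, with antiderivative -3*cos(u).
Back in x: F(x) = -3*cos(exp(x)).
Then F(log(3)) - F(0) = (-3*cos(3)) - (-3*cos(1)) = 3*cos(1) - 3*cos(3).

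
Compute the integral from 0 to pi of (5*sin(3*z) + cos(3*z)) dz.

10/3

An antiderivative is F(z) = sin(3*z)/3 - 5*cos(3*z)/3.
Then F(pi) - F(0) = (5/3) - (-5/3) = 10/3.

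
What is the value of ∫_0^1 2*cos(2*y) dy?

Let u = 2*y, so du = 2 dy. When y = 0, u = 0; when y = 1, u = 2.
The integral becomes ∫ cos(u) du from 0 to 2, with antiderivative sin(u).
Back in y: F(y) = sin(2*y).
Then F(1) - F(0) = (sin(2)) - (0) = sin(2).

sin(2)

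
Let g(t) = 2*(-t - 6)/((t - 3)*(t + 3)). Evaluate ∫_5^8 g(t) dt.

Factor the denominator: t**2 - 9 = (t + 3)(t - 3).
Partial fractions: 2*(-t - 6)/((t - 3)*(t + 3)) = 1/(t + 3) - 3/(t - 3).
An antiderivative is F(t) = -3*log(t - 3) + log(t + 3).
Then F(8) - F(5) = (-3*log(5) + log(11)) - (0) = -3*log(5) + log(11).

-3*log(5) + log(11)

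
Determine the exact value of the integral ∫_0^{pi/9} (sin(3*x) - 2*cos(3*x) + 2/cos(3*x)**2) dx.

1/6 + sqrt(3)/3

An antiderivative is F(x) = -2*sin(3*x)/3 - cos(3*x)/3 + 2*tan(3*x)/3.
Then F(pi/9) - F(0) = (-1/6 + sqrt(3)/3) - (-1/3) = 1/6 + sqrt(3)/3.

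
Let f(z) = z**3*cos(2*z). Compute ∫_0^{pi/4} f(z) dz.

-3*pi/16 + pi**3/128 + 3/8

Integrate by parts 3 times (u = z^3, dv = cos(2*z) dz).
An antiderivative is F(z) = z**3*sin(2*z)/2 + 3*z**2*cos(2*z)/4 - 3*z*sin(2*z)/4 - 3*cos(2*z)/8.
Then F(pi/4) - F(0) = (pi*(-24 + pi**2)/128) - (-3/8) = -3*pi/16 + pi**3/128 + 3/8.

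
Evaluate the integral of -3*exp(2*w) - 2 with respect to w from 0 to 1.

An antiderivative is F(w) = -3*exp(2*w)/2 - 2*w.
Then F(1) - F(0) = (-3*exp(2)/2 - 2) - (-3/2) = -3*exp(2)/2 - 1/2.

-3*exp(2)/2 - 1/2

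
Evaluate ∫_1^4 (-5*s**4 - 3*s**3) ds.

-4857/4

By the power rule, an antiderivative is F(s) = -s**5 - 3*s**4/4.
Then F(4) - F(1) = (-1216) - (-7/4) = -4857/4.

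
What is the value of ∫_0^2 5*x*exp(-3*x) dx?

5/9 - 35*exp(-6)/9

Integrate by parts once (u = x, dv = 5*exp(-3*x) dx).
An antiderivative is F(x) = (-15*x - 5)*exp(-3*x)/9.
Then F(2) - F(0) = (-35*exp(-6)/9) - (-5/9) = 5/9 - 35*exp(-6)/9.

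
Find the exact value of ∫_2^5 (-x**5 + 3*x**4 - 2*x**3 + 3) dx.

By the power rule, an antiderivative is F(x) = -x**6/6 + 3*x**5/5 - x**4/2 + 3*x.
Then F(5) - F(2) = (-3080/3) - (98/15) = -5166/5.

-5166/5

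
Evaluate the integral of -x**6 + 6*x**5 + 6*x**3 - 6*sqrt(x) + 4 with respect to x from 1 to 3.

By the power rule, an antiderivative is F(x) = -x**7/7 + x**6 + 3*x**4/2 - 4*x**(3/2) + 4*x.
Then F(3) - F(1) = (7701/14 - 12*sqrt(3)) - (33/14) = 3834/7 - 12*sqrt(3).

3834/7 - 12*sqrt(3)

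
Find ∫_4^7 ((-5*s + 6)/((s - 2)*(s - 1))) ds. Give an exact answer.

Factor the denominator: s**2 - 3*s + 2 = (s - 1)(s - 2).
Partial fractions: (-5*s + 6)/((s - 2)*(s - 1)) = -1/(s - 1) - 4/(s - 2).
An antiderivative is F(s) = -4*log(s - 2) - log(s - 1).
Then F(7) - F(4) = (-4*log(5) - log(3) - log(2)) - (-log(48)) = -4*log(5) + 3*log(2).

-4*log(5) + 3*log(2)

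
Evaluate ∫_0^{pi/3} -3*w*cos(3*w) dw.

2/3

Integrate by parts once (u = w, dv = -3*cos(3*w) dw).
An antiderivative is F(w) = -w*sin(3*w) - cos(3*w)/3.
Then F(pi/3) - F(0) = (1/3) - (-1/3) = 2/3.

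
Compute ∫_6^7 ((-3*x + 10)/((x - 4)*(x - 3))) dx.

Factor the denominator: x**2 - 7*x + 12 = (x - 3)(x - 4).
Partial fractions: (-3*x + 10)/((x - 4)*(x - 3)) = -1/(x - 3) - 2/(x - 4).
An antiderivative is F(x) = -2*log(x - 4) - log(x - 3).
Then F(7) - F(6) = (-log(36)) - (-log(12)) = -log(3).

-log(3)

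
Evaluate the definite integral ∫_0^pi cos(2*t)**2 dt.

pi/2

Use the identity cos^2(2*t) = (1 + cos(4*t))/2.
An antiderivative is F(t) = t/2 + sin(4*t)/8.
Then F(pi) - F(0) = (pi/2) - (0) = pi/2.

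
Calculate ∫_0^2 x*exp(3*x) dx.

Integrate by parts once (u = x, dv = exp(3*x) dx).
An antiderivative is F(x) = (3*x - 1)*exp(3*x)/9.
Then F(2) - F(0) = (5*exp(6)/9) - (-1/9) = 1/9 + 5*exp(6)/9.

1/9 + 5*exp(6)/9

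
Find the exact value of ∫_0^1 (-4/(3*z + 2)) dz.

-4*log(5)/3 + 4*log(2)/3

An antiderivative is F(z) = -4*log(3*z + 2)/3.
Then F(1) - F(0) = (-4*log(5)/3) - (-4*log(2)/3) = -4*log(5)/3 + 4*log(2)/3.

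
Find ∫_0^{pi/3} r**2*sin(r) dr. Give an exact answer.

-1 - pi**2/18 + sqrt(3)*pi/3

Integrate by parts twice (u = r^2, dv = sin(r) dr).
An antiderivative is F(r) = -r**2*cos(r) + 2*r*sin(r) + 2*cos(r).
Then F(pi/3) - F(0) = (-pi**2/18 + 1 + sqrt(3)*pi/3) - (2) = -1 - pi**2/18 + sqrt(3)*pi/3.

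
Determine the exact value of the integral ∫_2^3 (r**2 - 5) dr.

4/3

By the power rule, an antiderivative is F(r) = r**3/3 - 5*r.
Then F(3) - F(2) = (-6) - (-22/3) = 4/3.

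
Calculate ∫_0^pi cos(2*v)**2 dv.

pi/2

Use the identity cos^2(2*v) = (1 + cos(4*v))/2.
An antiderivative is F(v) = v/2 + sin(4*v)/8.
Then F(pi) - F(0) = (pi/2) - (0) = pi/2.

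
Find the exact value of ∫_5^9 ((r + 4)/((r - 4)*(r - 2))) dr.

-3*log(7) + 3*log(3) + 4*log(5)

Factor the denominator: r**2 - 6*r + 8 = (r - 2)(r - 4).
Partial fractions: (r + 4)/((r - 4)*(r - 2)) = -3/(r - 2) + 4/(r - 4).
An antiderivative is F(r) = 4*log(r - 4) - 3*log(r - 2).
Then F(9) - F(5) = (-3*log(7) + 4*log(5)) - (-log(27)) = -3*log(7) + 3*log(3) + 4*log(5).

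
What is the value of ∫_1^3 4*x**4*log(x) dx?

Integrate by parts once (u = ln x, dv = 4*x**4 dx).
An antiderivative is F(x) = 4*x**5*(5*log(x) - 1)/25.
Then F(3) - F(1) = (-972/25 + 972*log(3)/5) - (-4/25) = -968/25 + 972*log(3)/5.

-968/25 + 972*log(3)/5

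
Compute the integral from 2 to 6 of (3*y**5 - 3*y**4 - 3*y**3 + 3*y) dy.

By the power rule, an antiderivative is F(y) = y**6/2 - 3*y**5/5 - 3*y**4/4 + 3*y**2/2.
Then F(6) - F(2) = (88722/5) - (34/5) = 88688/5.

88688/5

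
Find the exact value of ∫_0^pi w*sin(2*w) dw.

Integrate by parts once (u = w, dv = sin(2*w) dw).
An antiderivative is F(w) = -w*cos(2*w)/2 + sin(2*w)/4.
Then F(pi) - F(0) = (-pi/2) - (0) = -pi/2.

-pi/2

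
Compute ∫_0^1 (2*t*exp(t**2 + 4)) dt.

-exp(4) + exp(5)

Let u = t**2 + 4, so du = 2*t dt. When t = 0, u = 4; when t = 1, u = 5.
The integral becomes ∫ exp(u) du from 4 to 5, with antiderivative exp(u).
Back in t: F(t) = exp(t**2 + 4).
Then F(1) - F(0) = (exp(5)) - (exp(4)) = -exp(4) + exp(5).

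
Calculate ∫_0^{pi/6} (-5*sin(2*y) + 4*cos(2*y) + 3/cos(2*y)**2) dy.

An antiderivative is F(y) = 2*sin(2*y) + 5*cos(2*y)/2 + 3*tan(2*y)/2.
Then F(pi/6) - F(0) = (5/4 + 5*sqrt(3)/2) - (5/2) = -5/4 + 5*sqrt(3)/2.

-5/4 + 5*sqrt(3)/2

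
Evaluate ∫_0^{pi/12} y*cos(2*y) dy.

-1/4 + pi/48 + sqrt(3)/8

Integrate by parts once (u = y, dv = cos(2*y) dy).
An antiderivative is F(y) = y*sin(2*y)/2 + cos(2*y)/4.
Then F(pi/12) - F(0) = (pi/48 + sqrt(3)/8) - (1/4) = -1/4 + pi/48 + sqrt(3)/8.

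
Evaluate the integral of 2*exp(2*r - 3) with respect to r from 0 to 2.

Let u = 2*r - 3, so du = 2 dr. When r = 0, u = -3; when r = 2, u = 1.
The integral becomes ∫ exp(u) du from -3 to 1, with antiderivative exp(u).
Back in r: F(r) = exp(2*r - 3).
Then F(2) - F(0) = (exp(1)) - (exp(-3)) = -(1 - exp(4))*exp(-3).

-(1 - exp(4))*exp(-3)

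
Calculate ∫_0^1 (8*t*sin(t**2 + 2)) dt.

Let u = t**2 + 2, so du = 2*t dt. When t = 0, u = 2; when t = 1, u = 3.
The integral becomes 4·∫ sin(u) du from 2 to 3, with antiderivative -4*cos(u).
Back in t: F(t) = -4*cos(t**2 + 2).
Then F(1) - F(0) = (-4*cos(3)) - (-4*cos(2)) = 4*cos(2) - 4*cos(3).

4*cos(2) - 4*cos(3)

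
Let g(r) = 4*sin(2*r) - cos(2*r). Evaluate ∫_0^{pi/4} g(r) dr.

An antiderivative is F(r) = -sin(2*r)/2 - 2*cos(2*r).
Then F(pi/4) - F(0) = (-1/2) - (-2) = 3/2.

3/2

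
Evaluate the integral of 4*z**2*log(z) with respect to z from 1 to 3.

-104/9 + 36*log(3)

Integrate by parts once (u = ln z, dv = 4*z**2 dz).
An antiderivative is F(z) = 4*z**3*(3*log(z) - 1)/9.
Then F(3) - F(1) = (-12 + 36*log(3)) - (-4/9) = -104/9 + 36*log(3).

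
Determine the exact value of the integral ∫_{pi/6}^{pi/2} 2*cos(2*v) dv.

-sqrt(3)/2

An antiderivative is F(v) = sin(2*v).
Then F(pi/2) - F(pi/6) = (0) - (sqrt(3)/2) = -sqrt(3)/2.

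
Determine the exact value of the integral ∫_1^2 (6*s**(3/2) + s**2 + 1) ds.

By the power rule, an antiderivative is F(s) = 12*s**(5/2)/5 + s**3/3 + s.
Then F(2) - F(1) = (14/3 + 48*sqrt(2)/5) - (56/15) = 14/15 + 48*sqrt(2)/5.

14/15 + 48*sqrt(2)/5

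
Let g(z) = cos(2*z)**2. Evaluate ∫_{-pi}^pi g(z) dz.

pi

Use the identity cos^2(2*z) = (1 + cos(4*z))/2.
An antiderivative is F(z) = z/2 + sin(4*z)/8.
Then F(pi) - F(-pi) = (pi/2) - (-pi/2) = pi.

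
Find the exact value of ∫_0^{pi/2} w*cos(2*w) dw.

Integrate by parts once (u = w, dv = cos(2*w) dw).
An antiderivative is F(w) = w*sin(2*w)/2 + cos(2*w)/4.
Then F(pi/2) - F(0) = (-1/4) - (1/4) = -1/2.

-1/2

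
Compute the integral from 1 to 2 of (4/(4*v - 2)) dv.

An antiderivative is F(v) = log(4*v - 2).
Then F(2) - F(1) = (log(6)) - (log(2)) = log(3).

log(3)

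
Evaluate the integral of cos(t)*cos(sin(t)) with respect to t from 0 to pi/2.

sin(1)

Let u = sin(t), so du = cos(t) dt. When t = 0, u = 0; when t = pi/2, u = 1.
The integral becomes ∫ cos(u) du from 0 to 1, with antiderivative sin(u).
Back in t: F(t) = sin(sin(t)).
Then F(pi/2) - F(0) = (sin(1)) - (0) = sin(1).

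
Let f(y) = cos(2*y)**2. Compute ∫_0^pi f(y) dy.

Use the identity cos^2(2*y) = (1 + cos(4*y))/2.
An antiderivative is F(y) = y/2 + sin(4*y)/8.
Then F(pi) - F(0) = (pi/2) - (0) = pi/2.

pi/2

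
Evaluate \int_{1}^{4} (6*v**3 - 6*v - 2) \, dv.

By the power rule, an antiderivative is F(v) = 3*v**4/2 - 3*v**2 - 2*v.
Then F(4) - F(1) = (328) - (-7/2) = 663/2.

663/2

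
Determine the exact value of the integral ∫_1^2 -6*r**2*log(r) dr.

Integrate by parts once (u = ln r, dv = -6*r**2 dr).
An antiderivative is F(r) = -2*r**3*(3*log(r) - 1)/3.
Then F(2) - F(1) = (16/3 - 16*log(2)) - (2/3) = 14/3 - 16*log(2).

14/3 - 16*log(2)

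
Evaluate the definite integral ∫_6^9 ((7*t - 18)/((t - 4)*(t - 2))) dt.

-9*log(2) + 2*log(7) + 5*log(5)

Factor the denominator: t**2 - 6*t + 8 = (t - 2)(t - 4).
Partial fractions: (7*t - 18)/((t - 4)*(t - 2)) = 2/(t - 2) + 5/(t - 4).
An antiderivative is F(t) = 5*log(t - 4) + 2*log(t - 2).
Then F(9) - F(6) = (2*log(7) + 5*log(5)) - (9*log(2)) = -9*log(2) + 2*log(7) + 5*log(5).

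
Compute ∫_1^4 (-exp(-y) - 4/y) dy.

-8*log(2) - exp(-1) + exp(-4)

An antiderivative is F(y) = -4*log(y) + exp(-y).
Then F(4) - F(1) = (-8*log(2) + exp(-4)) - (exp(-1)) = -8*log(2) - exp(-1) + exp(-4).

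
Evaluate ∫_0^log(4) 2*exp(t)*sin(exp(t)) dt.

2*cos(1) - 2*cos(4)

Let u = exp(t), so du = exp(t) dt. When t = 0, u = 1; when t = log(4), u = 4.
The integral becomes 2·∫ sin(u) du from 1 to 4, with antiderivative -2*cos(u).
Back in t: F(t) = -2*cos(exp(t)).
Then F(log(4)) - F(0) = (-2*cos(4)) - (-2*cos(1)) = 2*cos(1) - 2*cos(4).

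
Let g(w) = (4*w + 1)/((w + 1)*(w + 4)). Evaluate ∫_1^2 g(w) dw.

-5*log(5) + 6*log(2) + 4*log(3)

Factor the denominator: w**2 + 5*w + 4 = (w + 4)(w + 1).
Partial fractions: (4*w + 1)/((w + 1)*(w + 4)) = 5/(w + 4) - 1/(w + 1).
An antiderivative is F(w) = -log(w + 1) + 5*log(w + 4).
Then F(2) - F(1) = (5*log(2) + 4*log(3)) - (-log(2) + 5*log(5)) = -5*log(5) + 6*log(2) + 4*log(3).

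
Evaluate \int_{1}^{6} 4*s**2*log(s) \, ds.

Integrate by parts once (u = ln s, dv = 4*s**2 ds).
An antiderivative is F(s) = 4*s**3*(3*log(s) - 1)/9.
Then F(6) - F(1) = (-96 + 288*log(2) + 288*log(3)) - (-4/9) = -860/9 + 288*log(2) + 288*log(3).

-860/9 + 288*log(2) + 288*log(3)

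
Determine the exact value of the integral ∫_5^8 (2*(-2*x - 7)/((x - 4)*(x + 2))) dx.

Factor the denominator: x**2 - 2*x - 8 = (x + 2)(x - 4).
Partial fractions: 2*(-2*x - 7)/((x - 4)*(x + 2)) = 1/(x + 2) - 5/(x - 4).
An antiderivative is F(x) = -5*log(x - 4) + log(x + 2).
Then F(8) - F(5) = (-9*log(2) + log(5)) - (log(7)) = -9*log(2) - log(7) + log(5).

-9*log(2) - log(7) + log(5)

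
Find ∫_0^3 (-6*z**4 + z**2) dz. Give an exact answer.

-1413/5

By the power rule, an antiderivative is F(z) = -6*z**5/5 + z**3/3.
Then F(3) - F(0) = (-1413/5) - (0) = -1413/5.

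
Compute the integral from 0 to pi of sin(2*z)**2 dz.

Use the identity sin^2(2*z) = (1 - cos(4*z))/2.
An antiderivative is F(z) = z/2 - sin(4*z)/8.
Then F(pi) - F(0) = (pi/2) - (0) = pi/2.

pi/2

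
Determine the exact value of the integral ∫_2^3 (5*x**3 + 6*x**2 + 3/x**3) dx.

2867/24

By the power rule, an antiderivative is F(x) = 5*x**4/4 + 2*x**3 - 3/(2*x**2).
Then F(3) - F(2) = (1861/12) - (285/8) = 2867/24.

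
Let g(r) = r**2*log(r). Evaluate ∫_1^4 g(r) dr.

Integrate by parts once (u = ln r, dv = r**2 dr).
An antiderivative is F(r) = r**3*(3*log(r) - 1)/9.
Then F(4) - F(1) = (-64/9 + 128*log(2)/3) - (-1/9) = -7 + 128*log(2)/3.

-7 + 128*log(2)/3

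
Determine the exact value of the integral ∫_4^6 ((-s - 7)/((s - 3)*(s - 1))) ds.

-9*log(3) + 4*log(5)

Factor the denominator: s**2 - 4*s + 3 = (s - 1)(s - 3).
Partial fractions: (-s - 7)/((s - 3)*(s - 1)) = 4/(s - 1) - 5/(s - 3).
An antiderivative is F(s) = -5*log(s - 3) + 4*log(s - 1).
Then F(6) - F(4) = (-5*log(3) + 4*log(5)) - (log(81)) = -9*log(3) + 4*log(5).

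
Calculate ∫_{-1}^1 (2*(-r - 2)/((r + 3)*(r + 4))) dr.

Factor the denominator: r**2 + 7*r + 12 = (r + 4)(r + 3).
Partial fractions: 2*(-r - 2)/((r + 3)*(r + 4)) = -4/(r + 4) + 2/(r + 3).
An antiderivative is F(r) = 2*log(r + 3) - 4*log(r + 4).
Then F(1) - F(-1) = (-4*log(5) + 4*log(2)) - (log(4/81)) = -4*log(5) + 2*log(2) + 4*log(3).

-4*log(5) + 2*log(2) + 4*log(3)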